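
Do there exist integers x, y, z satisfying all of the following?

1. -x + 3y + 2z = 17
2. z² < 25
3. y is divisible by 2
Yes

Take x = -13, y = 0, z = 2. Substituting into each constraint:
  (1) 13 + 3(0) + 2(2) = 17 ✓
  (2) z² = (2)² = 4, and 4 < 25 ✓
  (3) 0 = 2 × 0, remainder 0 ✓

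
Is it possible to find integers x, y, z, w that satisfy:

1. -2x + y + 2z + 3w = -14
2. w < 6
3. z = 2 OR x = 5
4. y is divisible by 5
Yes

Take x = 5, y = 0, z = -2, w = 0. Substituting into each constraint:
  (1) -2(5) + 0 + 2(-2) + 3(0) = -14 ✓
  (2) 0 < 6 ✓
  (3) x = 5, target 5 ✓ (second branch holds)
  (4) 0 = 5 × 0, remainder 0 ✓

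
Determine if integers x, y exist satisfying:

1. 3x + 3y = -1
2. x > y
No

Even the single constraint (3x + 3y = -1) is infeasible over the integers.

  - 3x + 3y = -1: every term on the left is divisible by 3, so the LHS ≡ 0 (mod 3), but the RHS -1 is not — no integer solution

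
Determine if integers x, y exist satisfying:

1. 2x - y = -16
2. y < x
Yes

Take x = -17, y = -18. Substituting into each constraint:
  (1) 2(-17) + 18 = -16 ✓
  (2) -18 < -17 ✓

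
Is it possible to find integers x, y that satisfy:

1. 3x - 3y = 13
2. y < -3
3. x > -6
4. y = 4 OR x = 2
No

Even the single constraint (3x - 3y = 13) is infeasible over the integers.

  - 3x - 3y = 13: every term on the left is divisible by 3, so the LHS ≡ 0 (mod 3), but the RHS 13 is not — no integer solution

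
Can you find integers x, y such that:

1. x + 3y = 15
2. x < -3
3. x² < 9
No

A contradictory subset is {x < -3, x² < 9}. No integer assignment can satisfy these jointly:

  - x < -3: bounds one variable relative to a constant
  - x² < 9: restricts x to |x| ≤ 2

Direct contradiction: the bounds on x require x ≥ -2 and x ≤ -4 simultaneously, which is empty.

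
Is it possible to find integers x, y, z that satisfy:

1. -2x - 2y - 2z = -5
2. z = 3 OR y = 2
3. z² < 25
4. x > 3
No

Even the single constraint (-2x - 2y - 2z = -5) is infeasible over the integers.

  - -2x - 2y - 2z = -5: every term on the left is divisible by 2, so the LHS ≡ 0 (mod 2), but the RHS -5 is not — no integer solution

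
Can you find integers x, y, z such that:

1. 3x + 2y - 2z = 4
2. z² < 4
Yes

Take x = 0, y = 2, z = 0. Substituting into each constraint:
  (1) 3(0) + 2(2) - 2(0) = 4 ✓
  (2) z² = (0)² = 0, and 0 < 4 ✓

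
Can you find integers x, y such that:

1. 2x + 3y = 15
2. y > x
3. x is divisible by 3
Yes

Take x = 0, y = 5. Substituting into each constraint:
  (1) 2(0) + 3(5) = 15 ✓
  (2) 5 > 0 ✓
  (3) 0 = 3 × 0, remainder 0 ✓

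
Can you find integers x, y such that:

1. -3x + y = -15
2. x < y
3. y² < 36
No

The full constraint system is jointly infeasible over the integers. Each constraint and what it forces:

  - -3x + y = -15: is a linear equation tying the variables together
  - x < y: bounds one variable relative to another variable
  - y² < 36: restricts y to |y| ≤ 5

The bounds confine y to {-5, -4, -3, -2, -1, 0, 1, 2, 3, 4, 5}. For each value, substitute into the equation:
  • y = -5: the equation gives -3x = -10, so x would not be an integer.
  • y = -4: the equation gives -3x = -11, so x would not be an integer.
  • y = -3: the equation forces x = 4, but y > x fails since -3 ≤ 4.
  • y = -2: the equation gives -3x = -13, so x would not be an integer.
  • y = -1: the equation gives -3x = -14, so x would not be an integer.
  • y = 0: the equation forces x = 5, but y > x fails since 0 ≤ 5.
  • y = 1: the equation gives -3x = -16, so x would not be an integer.
  • y = 2: the equation gives -3x = -17, so x would not be an integer.
  • y = 3: the equation forces x = 6, but y > x fails since 3 ≤ 6.
  • y = 4: the equation gives -3x = -19, so x would not be an integer.
  • y = 5: the equation gives -3x = -20, so x would not be an integer.
Every case fails, so no integer solution exists.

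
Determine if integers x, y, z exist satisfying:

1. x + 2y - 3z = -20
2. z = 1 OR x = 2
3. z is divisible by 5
Yes

Take x = 2, y = 4, z = 10. Substituting into each constraint:
  (1) 2 + 2(4) - 3(10) = -20 ✓
  (2) x = 2, target 2 ✓ (second branch holds)
  (3) 10 = 5 × 2, remainder 0 ✓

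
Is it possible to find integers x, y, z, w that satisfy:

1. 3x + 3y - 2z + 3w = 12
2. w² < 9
Yes

Take x = 0, y = 0, z = -6, w = 0. Substituting into each constraint:
  (1) 3(0) + 3(0) - 2(-6) + 3(0) = 12 ✓
  (2) w² = (0)² = 0, and 0 < 9 ✓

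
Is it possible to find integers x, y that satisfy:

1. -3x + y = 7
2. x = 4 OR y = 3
Yes

Take x = 4, y = 19. Substituting into each constraint:
  (1) -3(4) + 19 = 7 ✓
  (2) x = 4, target 4 ✓ (first branch holds)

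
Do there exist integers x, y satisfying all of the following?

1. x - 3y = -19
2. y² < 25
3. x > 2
No

The full constraint system is jointly infeasible over the integers. Each constraint and what it forces:

  - x - 3y = -19: is a linear equation tying the variables together
  - y² < 25: restricts y to |y| ≤ 4
  - x > 2: bounds one variable relative to a constant

Range argument: with x ∈ [3, ∞], y ∈ [-4, 4], the left side of the equation is at least -9, but the right side is -19 < -9. No integer solution exists.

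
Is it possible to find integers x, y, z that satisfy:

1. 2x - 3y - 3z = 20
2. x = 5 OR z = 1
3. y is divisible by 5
Yes

Take x = 4, y = -5, z = 1. Substituting into each constraint:
  (1) 2(4) - 3(-5) - 3(1) = 20 ✓
  (2) z = 1, target 1 ✓ (second branch holds)
  (3) -5 = 5 × -1, remainder 0 ✓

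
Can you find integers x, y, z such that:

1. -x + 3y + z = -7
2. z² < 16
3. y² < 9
Yes

Take x = 7, y = 0, z = 0. Substituting into each constraint:
  (1) (-7) + 3(0) + 0 = -7 ✓
  (2) z² = (0)² = 0, and 0 < 16 ✓
  (3) y² = (0)² = 0, and 0 < 9 ✓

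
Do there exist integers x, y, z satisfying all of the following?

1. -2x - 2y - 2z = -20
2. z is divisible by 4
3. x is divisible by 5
Yes

Take x = 0, y = 10, z = 0. Substituting into each constraint:
  (1) -2(0) - 2(10) - 2(0) = -20 ✓
  (2) 0 = 4 × 0, remainder 0 ✓
  (3) 0 = 5 × 0, remainder 0 ✓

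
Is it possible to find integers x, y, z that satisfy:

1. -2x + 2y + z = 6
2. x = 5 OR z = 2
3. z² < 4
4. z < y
Yes

Take x = 5, y = 8, z = 0. Substituting into each constraint:
  (1) -2(5) + 2(8) + 0 = 6 ✓
  (2) x = 5, target 5 ✓ (first branch holds)
  (3) z² = (0)² = 0, and 0 < 4 ✓
  (4) 0 < 8 ✓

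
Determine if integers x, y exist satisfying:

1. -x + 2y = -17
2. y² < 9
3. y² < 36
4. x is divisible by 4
No

A contradictory subset is {-x + 2y = -17, x is divisible by 4}. No integer assignment can satisfy these jointly:

  - -x + 2y = -17: is a linear equation tying the variables together
  - x is divisible by 4: restricts x to multiples of 4

Modular obstruction: writing x = 4x', every remaining term of the linear equation is divisible by 2, so the left side is ≡ 0 (mod 2); but the right side -17 ≡ 1 (mod 2). No integers can satisfy it.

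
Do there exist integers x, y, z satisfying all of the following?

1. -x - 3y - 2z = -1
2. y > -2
Yes

Take x = 1, y = 0, z = 0. Substituting into each constraint:
  (1) (-1) - 3(0) - 2(0) = -1 ✓
  (2) 0 > -2 ✓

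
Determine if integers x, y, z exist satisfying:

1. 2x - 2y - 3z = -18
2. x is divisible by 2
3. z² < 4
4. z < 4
Yes

Take x = 0, y = 9, z = 0. Substituting into each constraint:
  (1) 2(0) - 2(9) - 3(0) = -18 ✓
  (2) 0 = 2 × 0, remainder 0 ✓
  (3) z² = (0)² = 0, and 0 < 4 ✓
  (4) 0 < 4 ✓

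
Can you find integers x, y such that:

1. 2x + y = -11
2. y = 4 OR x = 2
Yes

Take x = 2, y = -15. Substituting into each constraint:
  (1) 2(2) + (-15) = -11 ✓
  (2) x = 2, target 2 ✓ (second branch holds)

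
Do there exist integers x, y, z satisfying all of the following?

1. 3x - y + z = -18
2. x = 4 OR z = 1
Yes

Take x = 5, y = 34, z = 1. Substituting into each constraint:
  (1) 3(5) + (-34) + 1 = -18 ✓
  (2) z = 1, target 1 ✓ (second branch holds)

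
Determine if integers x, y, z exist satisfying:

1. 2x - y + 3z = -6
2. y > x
Yes

Take x = 1, y = 2, z = -2. Substituting into each constraint:
  (1) 2(1) + (-2) + 3(-2) = -6 ✓
  (2) 2 > 1 ✓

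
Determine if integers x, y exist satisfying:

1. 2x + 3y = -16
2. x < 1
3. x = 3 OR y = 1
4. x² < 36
No

A contradictory subset is {2x + 3y = -16, x < 1, x = 3 OR y = 1}. No integer assignment can satisfy these jointly:

  - 2x + 3y = -16: is a linear equation tying the variables together
  - x < 1: bounds one variable relative to a constant
  - x = 3 OR y = 1: forces a choice: either x = 3 or y = 1

Split on the disjunction (x = 3 OR y = 1):
  • If x = 3: this contradicts the bound x ≤ 0.
  • If y = 1: with y = 1, every remaining term of the linear equation is divisible by 2, so the left side is ≡ 0 (mod 2); but the right side -19 ≡ 1 (mod 2). No integers can satisfy it.
Both branches are infeasible, so the system has no integer solution.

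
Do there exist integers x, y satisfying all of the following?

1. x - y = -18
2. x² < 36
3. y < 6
No

The full constraint system is jointly infeasible over the integers. Each constraint and what it forces:

  - x - y = -18: is a linear equation tying the variables together
  - x² < 36: restricts x to |x| ≤ 5
  - y < 6: bounds one variable relative to a constant

Range argument: with x ∈ [-5, 5], y ∈ [−∞, 5], the left side of the equation is at least -10, but the right side is -18 < -10. No integer solution exists.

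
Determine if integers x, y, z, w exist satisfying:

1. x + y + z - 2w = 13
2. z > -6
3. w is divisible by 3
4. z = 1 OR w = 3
Yes

Take x = 19, y = 0, z = 0, w = 3. Substituting into each constraint:
  (1) 19 + 0 + 0 - 2(3) = 13 ✓
  (2) 0 > -6 ✓
  (3) 3 = 3 × 1, remainder 0 ✓
  (4) w = 3, target 3 ✓ (second branch holds)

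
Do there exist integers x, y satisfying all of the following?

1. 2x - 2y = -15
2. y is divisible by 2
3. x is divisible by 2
No

Even the single constraint (2x - 2y = -15) is infeasible over the integers.

  - 2x - 2y = -15: every term on the left is divisible by 2, so the LHS ≡ 0 (mod 2), but the RHS -15 is not — no integer solution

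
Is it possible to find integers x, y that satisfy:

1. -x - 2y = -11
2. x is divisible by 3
Yes

Take x = 3, y = 4. Substituting into each constraint:
  (1) (-3) - 2(4) = -11 ✓
  (2) 3 = 3 × 1, remainder 0 ✓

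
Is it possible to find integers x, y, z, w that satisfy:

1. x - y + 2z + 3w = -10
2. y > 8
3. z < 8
Yes

Take x = 0, y = 10, z = 0, w = 0. Substituting into each constraint:
  (1) 0 + (-10) + 2(0) + 3(0) = -10 ✓
  (2) 10 > 8 ✓
  (3) 0 < 8 ✓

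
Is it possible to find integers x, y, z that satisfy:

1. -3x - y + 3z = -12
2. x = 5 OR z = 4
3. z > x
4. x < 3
Yes

Take x = 2, y = 18, z = 4. Substituting into each constraint:
  (1) -3(2) + (-18) + 3(4) = -12 ✓
  (2) z = 4, target 4 ✓ (second branch holds)
  (3) 4 > 2 ✓
  (4) 2 < 3 ✓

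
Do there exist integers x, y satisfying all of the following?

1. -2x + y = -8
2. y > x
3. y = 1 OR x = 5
No

The full constraint system is jointly infeasible over the integers. Each constraint and what it forces:

  - -2x + y = -8: is a linear equation tying the variables together
  - y > x: bounds one variable relative to another variable
  - y = 1 OR x = 5: forces a choice: either y = 1 or x = 5

Split on the disjunction (y = 1 OR x = 5):
  • If y = 1: with y = 1, every remaining term of the linear equation is divisible by 2, so the left side is ≡ 0 (mod 2); but the right side -9 ≡ 1 (mod 2). No integers can satisfy it.
  • If x = 5: the equation forces y = 2, giving (x, y) = (5, 2), which violates y > x.
Both branches are infeasible, so the system has no integer solution.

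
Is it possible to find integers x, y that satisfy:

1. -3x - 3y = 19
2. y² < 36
No

Even the single constraint (-3x - 3y = 19) is infeasible over the integers.

  - -3x - 3y = 19: every term on the left is divisible by 3, so the LHS ≡ 0 (mod 3), but the RHS 19 is not — no integer solution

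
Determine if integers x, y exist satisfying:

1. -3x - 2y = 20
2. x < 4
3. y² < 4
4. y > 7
No

A contradictory subset is {y² < 4, y > 7}. No integer assignment can satisfy these jointly:

  - y² < 4: restricts y to |y| ≤ 1
  - y > 7: bounds one variable relative to a constant

Direct contradiction: the bounds on y require y ≥ 8 and y ≤ 1 simultaneously, which is empty.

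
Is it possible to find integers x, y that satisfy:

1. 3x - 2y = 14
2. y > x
Yes

Take x = 16, y = 17. Substituting into each constraint:
  (1) 3(16) - 2(17) = 14 ✓
  (2) 17 > 16 ✓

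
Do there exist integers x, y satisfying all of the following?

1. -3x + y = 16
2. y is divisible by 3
No

The full constraint system is jointly infeasible over the integers. Each constraint and what it forces:

  - -3x + y = 16: is a linear equation tying the variables together
  - y is divisible by 3: restricts y to multiples of 3

Modular obstruction: writing y = 3y', every remaining term of the linear equation is divisible by 3, so the left side is ≡ 0 (mod 3); but the right side 16 ≡ 1 (mod 3). No integers can satisfy it.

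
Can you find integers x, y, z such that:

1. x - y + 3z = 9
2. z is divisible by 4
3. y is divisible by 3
Yes

Take x = 9, y = 0, z = 0. Substituting into each constraint:
  (1) 9 + 0 + 3(0) = 9 ✓
  (2) 0 = 4 × 0, remainder 0 ✓
  (3) 0 = 3 × 0, remainder 0 ✓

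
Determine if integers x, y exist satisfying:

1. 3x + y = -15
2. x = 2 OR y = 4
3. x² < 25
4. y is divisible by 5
No

A contradictory subset is {3x + y = -15, x = 2 OR y = 4, y is divisible by 5}. No integer assignment can satisfy these jointly:

  - 3x + y = -15: is a linear equation tying the variables together
  - x = 2 OR y = 4: forces a choice: either x = 2 or y = 4
  - y is divisible by 5: restricts y to multiples of 5

Split on the disjunction (x = 2 OR y = 4):
  • If x = 2: with x = 2, writing y = 5y', every remaining term of the linear equation is divisible by 5, so the left side is ≡ 0 (mod 5); but the right side -21 ≡ 4 (mod 5). No integers can satisfy it.
  • If y = 4: this contradicts the divisibility constraint — 4 is not a multiple of 5.
Both branches are infeasible, so the system has no integer solution.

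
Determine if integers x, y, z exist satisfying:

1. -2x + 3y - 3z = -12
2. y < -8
Yes

Take x = -9, y = -9, z = 1. Substituting into each constraint:
  (1) -2(-9) + 3(-9) - 3(1) = -12 ✓
  (2) -9 < -8 ✓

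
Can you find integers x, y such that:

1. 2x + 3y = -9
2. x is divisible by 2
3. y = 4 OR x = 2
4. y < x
No

A contradictory subset is {2x + 3y = -9, y = 4 OR x = 2, y < x}. No integer assignment can satisfy these jointly:

  - 2x + 3y = -9: is a linear equation tying the variables together
  - y = 4 OR x = 2: forces a choice: either y = 4 or x = 2
  - y < x: bounds one variable relative to another variable

Split on the disjunction (y = 4 OR x = 2):
  • If y = 4: with y = 4, every remaining term of the linear equation is divisible by 2, so the left side is ≡ 0 (mod 2); but the right side -21 ≡ 1 (mod 2). No integers can satisfy it.
  • If x = 2: with x = 2, every remaining term of the linear equation is divisible by 3, so the left side is ≡ 0 (mod 3); but the right side -13 ≡ 2 (mod 3). No integers can satisfy it.
Both branches are infeasible, so the system has no integer solution.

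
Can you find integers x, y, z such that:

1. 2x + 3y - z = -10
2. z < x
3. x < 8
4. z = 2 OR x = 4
Yes

Take x = 4, y = -5, z = 3. Substituting into each constraint:
  (1) 2(4) + 3(-5) + (-3) = -10 ✓
  (2) 3 < 4 ✓
  (3) 4 < 8 ✓
  (4) x = 4, target 4 ✓ (second branch holds)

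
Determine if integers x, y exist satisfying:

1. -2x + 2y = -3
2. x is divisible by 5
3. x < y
No

Even the single constraint (-2x + 2y = -3) is infeasible over the integers.

  - -2x + 2y = -3: every term on the left is divisible by 2, so the LHS ≡ 0 (mod 2), but the RHS -3 is not — no integer solution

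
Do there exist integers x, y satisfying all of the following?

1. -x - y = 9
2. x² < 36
Yes

Take x = 0, y = -9. Substituting into each constraint:
  (1) 0 + 9 = 9 ✓
  (2) x² = (0)² = 0, and 0 < 36 ✓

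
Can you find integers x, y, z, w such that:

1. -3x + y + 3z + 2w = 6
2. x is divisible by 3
Yes

Take x = 0, y = 6, z = 0, w = 0. Substituting into each constraint:
  (1) -3(0) + 6 + 3(0) + 2(0) = 6 ✓
  (2) 0 = 3 × 0, remainder 0 ✓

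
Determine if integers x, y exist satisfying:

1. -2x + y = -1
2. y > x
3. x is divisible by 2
Yes

Take x = 2, y = 3. Substituting into each constraint:
  (1) -2(2) + 3 = -1 ✓
  (2) 3 > 2 ✓
  (3) 2 = 2 × 1, remainder 0 ✓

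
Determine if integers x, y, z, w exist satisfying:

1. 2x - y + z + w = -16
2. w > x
Yes

Take x = -1, y = 14, z = 0, w = 0. Substituting into each constraint:
  (1) 2(-1) + (-14) + 0 + 0 = -16 ✓
  (2) 0 > -1 ✓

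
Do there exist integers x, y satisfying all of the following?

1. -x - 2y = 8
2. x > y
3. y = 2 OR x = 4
Yes

Take x = 4, y = -6. Substituting into each constraint:
  (1) (-4) - 2(-6) = 8 ✓
  (2) 4 > -6 ✓
  (3) x = 4, target 4 ✓ (second branch holds)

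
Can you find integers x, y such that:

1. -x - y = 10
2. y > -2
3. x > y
No

The full constraint system is jointly infeasible over the integers. Each constraint and what it forces:

  - -x - y = 10: is a linear equation tying the variables together
  - y > -2: bounds one variable relative to a constant
  - x > y: bounds one variable relative to another variable

Propagating the comparison: x > y and y ≥ -1 give x ≥ 0. Range argument: with x ∈ [0, ∞], y ∈ [-1, ∞], the left side of the equation is at most 1, but the right side is 10 > 1. No integer solution exists.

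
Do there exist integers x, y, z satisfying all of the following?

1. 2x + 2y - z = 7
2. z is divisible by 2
No

The full constraint system is jointly infeasible over the integers. Each constraint and what it forces:

  - 2x + 2y - z = 7: is a linear equation tying the variables together
  - z is divisible by 2: restricts z to multiples of 2

Modular obstruction: writing z = 2z', every remaining term of the linear equation is divisible by 2, so the left side is ≡ 0 (mod 2); but the right side 7 ≡ 1 (mod 2). No integers can satisfy it.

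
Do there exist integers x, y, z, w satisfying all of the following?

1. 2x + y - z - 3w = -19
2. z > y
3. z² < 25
Yes

Take x = 0, y = 0, z = 1, w = 6. Substituting into each constraint:
  (1) 2(0) + 0 + (-1) - 3(6) = -19 ✓
  (2) 1 > 0 ✓
  (3) z² = (1)² = 1, and 1 < 25 ✓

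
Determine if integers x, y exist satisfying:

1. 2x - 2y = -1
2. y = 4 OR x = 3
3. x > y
No

Even the single constraint (2x - 2y = -1) is infeasible over the integers.

  - 2x - 2y = -1: every term on the left is divisible by 2, so the LHS ≡ 0 (mod 2), but the RHS -1 is not — no integer solution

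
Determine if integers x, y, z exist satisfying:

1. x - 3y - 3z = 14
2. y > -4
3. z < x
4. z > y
Yes

Take x = 11, y = -1, z = 0. Substituting into each constraint:
  (1) 11 - 3(-1) - 3(0) = 14 ✓
  (2) -1 > -4 ✓
  (3) 0 < 11 ✓
  (4) 0 > -1 ✓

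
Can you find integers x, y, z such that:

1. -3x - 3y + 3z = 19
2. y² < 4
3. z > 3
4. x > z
No

Even the single constraint (-3x - 3y + 3z = 19) is infeasible over the integers.

  - -3x - 3y + 3z = 19: every term on the left is divisible by 3, so the LHS ≡ 0 (mod 3), but the RHS 19 is not — no integer solution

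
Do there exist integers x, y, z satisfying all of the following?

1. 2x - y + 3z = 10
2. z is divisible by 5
Yes

Take x = 5, y = 0, z = 0. Substituting into each constraint:
  (1) 2(5) + 0 + 3(0) = 10 ✓
  (2) 0 = 5 × 0, remainder 0 ✓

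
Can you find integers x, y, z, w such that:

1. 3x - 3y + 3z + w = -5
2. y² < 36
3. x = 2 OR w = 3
Yes

Take x = 2, y = 5, z = 0, w = 4. Substituting into each constraint:
  (1) 3(2) - 3(5) + 3(0) + 4 = -5 ✓
  (2) y² = (5)² = 25, and 25 < 36 ✓
  (3) x = 2, target 2 ✓ (first branch holds)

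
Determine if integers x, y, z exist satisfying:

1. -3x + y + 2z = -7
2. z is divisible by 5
Yes

Take x = 0, y = -7, z = 0. Substituting into each constraint:
  (1) -3(0) + (-7) + 2(0) = -7 ✓
  (2) 0 = 5 × 0, remainder 0 ✓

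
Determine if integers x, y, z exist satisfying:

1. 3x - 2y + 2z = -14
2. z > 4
Yes

Take x = -8, y = 0, z = 5. Substituting into each constraint:
  (1) 3(-8) - 2(0) + 2(5) = -14 ✓
  (2) 5 > 4 ✓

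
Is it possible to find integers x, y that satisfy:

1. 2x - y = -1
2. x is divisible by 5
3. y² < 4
Yes

Take x = 0, y = 1. Substituting into each constraint:
  (1) 2(0) + (-1) = -1 ✓
  (2) 0 = 5 × 0, remainder 0 ✓
  (3) y² = (1)² = 1, and 1 < 4 ✓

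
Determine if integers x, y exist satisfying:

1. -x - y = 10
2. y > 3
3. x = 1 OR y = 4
Yes

Take x = -14, y = 4. Substituting into each constraint:
  (1) 14 + (-4) = 10 ✓
  (2) 4 > 3 ✓
  (3) y = 4, target 4 ✓ (second branch holds)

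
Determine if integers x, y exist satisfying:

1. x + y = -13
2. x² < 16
Yes

Take x = 0, y = -13. Substituting into each constraint:
  (1) 0 + (-13) = -13 ✓
  (2) x² = (0)² = 0, and 0 < 16 ✓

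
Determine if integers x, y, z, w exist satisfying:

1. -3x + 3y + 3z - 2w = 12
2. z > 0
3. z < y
Yes

Take x = 1, y = 2, z = 1, w = -3. Substituting into each constraint:
  (1) -3(1) + 3(2) + 3(1) - 2(-3) = 12 ✓
  (2) 1 > 0 ✓
  (3) 1 < 2 ✓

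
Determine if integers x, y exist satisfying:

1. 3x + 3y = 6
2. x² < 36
Yes

Take x = 2, y = 0. Substituting into each constraint:
  (1) 3(2) + 3(0) = 6 ✓
  (2) x² = (2)² = 4, and 4 < 36 ✓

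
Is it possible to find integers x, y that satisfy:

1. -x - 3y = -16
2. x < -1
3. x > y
No

The full constraint system is jointly infeasible over the integers. Each constraint and what it forces:

  - -x - 3y = -16: is a linear equation tying the variables together
  - x < -1: bounds one variable relative to a constant
  - x > y: bounds one variable relative to another variable

Propagating the comparison: y < x and x ≤ -2 give y ≤ -3. Range argument: with x ∈ [−∞, -2], y ∈ [−∞, -3], the left side of the equation is at least 11, but the right side is -16 < 11. No integer solution exists.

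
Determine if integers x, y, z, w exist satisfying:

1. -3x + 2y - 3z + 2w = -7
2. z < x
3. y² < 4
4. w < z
Yes

Take x = 1, y = -1, z = 0, w = -1. Substituting into each constraint:
  (1) -3(1) + 2(-1) - 3(0) + 2(-1) = -7 ✓
  (2) 0 < 1 ✓
  (3) y² = (-1)² = 1, and 1 < 4 ✓
  (4) -1 < 0 ✓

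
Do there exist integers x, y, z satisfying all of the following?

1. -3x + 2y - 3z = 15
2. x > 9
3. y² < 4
Yes

Take x = 10, y = 0, z = -15. Substituting into each constraint:
  (1) -3(10) + 2(0) - 3(-15) = 15 ✓
  (2) 10 > 9 ✓
  (3) y² = (0)² = 0, and 0 < 4 ✓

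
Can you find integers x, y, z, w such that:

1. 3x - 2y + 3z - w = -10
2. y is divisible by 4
Yes

Take x = -3, y = 0, z = 0, w = 1. Substituting into each constraint:
  (1) 3(-3) - 2(0) + 3(0) + (-1) = -10 ✓
  (2) 0 = 4 × 0, remainder 0 ✓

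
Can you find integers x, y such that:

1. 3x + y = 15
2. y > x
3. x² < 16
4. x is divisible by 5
Yes

Take x = 0, y = 15. Substituting into each constraint:
  (1) 3(0) + 15 = 15 ✓
  (2) 15 > 0 ✓
  (3) x² = (0)² = 0, and 0 < 16 ✓
  (4) 0 = 5 × 0, remainder 0 ✓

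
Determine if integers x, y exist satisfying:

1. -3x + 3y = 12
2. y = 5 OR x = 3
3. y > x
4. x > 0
Yes

Take x = 3, y = 7. Substituting into each constraint:
  (1) -3(3) + 3(7) = 12 ✓
  (2) x = 3, target 3 ✓ (second branch holds)
  (3) 7 > 3 ✓
  (4) 3 > 0 ✓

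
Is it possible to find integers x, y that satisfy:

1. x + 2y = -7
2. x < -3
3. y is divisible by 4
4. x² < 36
No

The full constraint system is jointly infeasible over the integers. Each constraint and what it forces:

  - x + 2y = -7: is a linear equation tying the variables together
  - x < -3: bounds one variable relative to a constant
  - y is divisible by 4: restricts y to multiples of 4
  - x² < 36: restricts x to |x| ≤ 5

The bounds confine x to {-5, -4}. For each value, substitute into the equation:
  • x = -5: the equation forces y = -1, but 4 does not divide -1.
  • x = -4: the equation gives 2y = -3, so y would not be an integer.
Every case fails, so no integer solution exists.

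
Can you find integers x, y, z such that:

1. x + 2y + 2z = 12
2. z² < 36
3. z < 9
Yes

Take x = 12, y = 0, z = 0. Substituting into each constraint:
  (1) 12 + 2(0) + 2(0) = 12 ✓
  (2) z² = (0)² = 0, and 0 < 36 ✓
  (3) 0 < 9 ✓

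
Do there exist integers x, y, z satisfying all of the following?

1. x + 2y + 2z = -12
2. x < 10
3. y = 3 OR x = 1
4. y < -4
No

A contradictory subset is {x + 2y + 2z = -12, y = 3 OR x = 1, y < -4}. No integer assignment can satisfy these jointly:

  - x + 2y + 2z = -12: is a linear equation tying the variables together
  - y = 3 OR x = 1: forces a choice: either y = 3 or x = 1
  - y < -4: bounds one variable relative to a constant

Split on the disjunction (y = 3 OR x = 1):
  • If y = 3: this contradicts the bound y ≤ -5.
  • If x = 1: with x = 1, every remaining term of the linear equation is divisible by 2, so the left side is ≡ 0 (mod 2); but the right side -13 ≡ 1 (mod 2). No integers can satisfy it.
Both branches are infeasible, so the system has no integer solution.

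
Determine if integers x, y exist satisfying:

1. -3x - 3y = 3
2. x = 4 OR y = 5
Yes

Take x = -6, y = 5. Substituting into each constraint:
  (1) -3(-6) - 3(5) = 3 ✓
  (2) y = 5, target 5 ✓ (second branch holds)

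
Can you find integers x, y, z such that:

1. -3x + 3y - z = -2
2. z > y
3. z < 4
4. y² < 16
Yes

Take x = 1, y = 1, z = 2. Substituting into each constraint:
  (1) -3(1) + 3(1) + (-2) = -2 ✓
  (2) 2 > 1 ✓
  (3) 2 < 4 ✓
  (4) y² = (1)² = 1, and 1 < 16 ✓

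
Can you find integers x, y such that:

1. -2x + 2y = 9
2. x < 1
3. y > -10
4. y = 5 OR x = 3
No

Even the single constraint (-2x + 2y = 9) is infeasible over the integers.

  - -2x + 2y = 9: every term on the left is divisible by 2, so the LHS ≡ 0 (mod 2), but the RHS 9 is not — no integer solution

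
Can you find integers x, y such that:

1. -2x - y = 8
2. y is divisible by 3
Yes

Take x = -4, y = 0. Substituting into each constraint:
  (1) -2(-4) + 0 = 8 ✓
  (2) 0 = 3 × 0, remainder 0 ✓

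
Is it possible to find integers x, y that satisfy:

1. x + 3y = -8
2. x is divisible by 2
Yes

Take x = -2, y = -2. Substituting into each constraint:
  (1) (-2) + 3(-2) = -8 ✓
  (2) -2 = 2 × -1, remainder 0 ✓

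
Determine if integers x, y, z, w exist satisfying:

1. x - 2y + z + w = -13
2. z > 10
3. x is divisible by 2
Yes

Take x = 0, y = 12, z = 11, w = 0. Substituting into each constraint:
  (1) 0 - 2(12) + 11 + 0 = -13 ✓
  (2) 11 > 10 ✓
  (3) 0 = 2 × 0, remainder 0 ✓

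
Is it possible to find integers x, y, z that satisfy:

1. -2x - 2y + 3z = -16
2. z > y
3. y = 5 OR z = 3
Yes

Take x = 12, y = 5, z = 6. Substituting into each constraint:
  (1) -2(12) - 2(5) + 3(6) = -16 ✓
  (2) 6 > 5 ✓
  (3) y = 5, target 5 ✓ (first branch holds)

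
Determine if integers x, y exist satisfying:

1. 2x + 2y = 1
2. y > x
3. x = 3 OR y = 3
No

Even the single constraint (2x + 2y = 1) is infeasible over the integers.

  - 2x + 2y = 1: every term on the left is divisible by 2, so the LHS ≡ 0 (mod 2), but the RHS 1 is not — no integer solution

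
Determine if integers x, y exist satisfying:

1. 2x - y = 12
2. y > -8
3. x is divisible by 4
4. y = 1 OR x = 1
No

A contradictory subset is {2x - y = 12, y > -8, y = 1 OR x = 1}. No integer assignment can satisfy these jointly:

  - 2x - y = 12: is a linear equation tying the variables together
  - y > -8: bounds one variable relative to a constant
  - y = 1 OR x = 1: forces a choice: either y = 1 or x = 1

Split on the disjunction (y = 1 OR x = 1):
  • If y = 1: with y = 1, every remaining term of the linear equation is divisible by 2, so the left side is ≡ 0 (mod 2); but the right side 13 ≡ 1 (mod 2). No integers can satisfy it.
  • If x = 1: the equation forces y = -10, which contradicts the bound y ≥ -7.
Both branches are infeasible, so the system has no integer solution.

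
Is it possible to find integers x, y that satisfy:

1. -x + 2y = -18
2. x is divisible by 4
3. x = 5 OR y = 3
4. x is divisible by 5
No

A contradictory subset is {-x + 2y = -18, x = 5 OR y = 3, x is divisible by 5}. No integer assignment can satisfy these jointly:

  - -x + 2y = -18: is a linear equation tying the variables together
  - x = 5 OR y = 3: forces a choice: either x = 5 or y = 3
  - x is divisible by 5: restricts x to multiples of 5

Split on the disjunction (x = 5 OR y = 3):
  • If x = 5: with x = 5, every remaining term of the linear equation is divisible by 2, so the left side is ≡ 0 (mod 2); but the right side -13 ≡ 1 (mod 2). No integers can satisfy it.
  • If y = 3: with y = 3, writing x = 5x', every remaining term of the linear equation is divisible by 5, so the left side is ≡ 0 (mod 5); but the right side -24 ≡ 1 (mod 5). No integers can satisfy it.
Both branches are infeasible, so the system has no integer solution.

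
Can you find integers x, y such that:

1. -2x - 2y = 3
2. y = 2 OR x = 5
No

Even the single constraint (-2x - 2y = 3) is infeasible over the integers.

  - -2x - 2y = 3: every term on the left is divisible by 2, so the LHS ≡ 0 (mod 2), but the RHS 3 is not — no integer solution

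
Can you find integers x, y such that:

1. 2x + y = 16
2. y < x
Yes

Take x = 6, y = 4. Substituting into each constraint:
  (1) 2(6) + 4 = 16 ✓
  (2) 4 < 6 ✓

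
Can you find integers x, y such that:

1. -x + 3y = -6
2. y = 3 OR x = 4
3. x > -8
Yes

Take x = 15, y = 3. Substituting into each constraint:
  (1) (-15) + 3(3) = -6 ✓
  (2) y = 3, target 3 ✓ (first branch holds)
  (3) 15 > -8 ✓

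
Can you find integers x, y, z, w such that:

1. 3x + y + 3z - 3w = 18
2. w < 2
Yes

Take x = 0, y = 0, z = 6, w = 0. Substituting into each constraint:
  (1) 3(0) + 0 + 3(6) - 3(0) = 18 ✓
  (2) 0 < 2 ✓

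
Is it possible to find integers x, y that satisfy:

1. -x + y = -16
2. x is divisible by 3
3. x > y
Yes

Take x = 0, y = -16. Substituting into each constraint:
  (1) 0 + (-16) = -16 ✓
  (2) 0 = 3 × 0, remainder 0 ✓
  (3) 0 > -16 ✓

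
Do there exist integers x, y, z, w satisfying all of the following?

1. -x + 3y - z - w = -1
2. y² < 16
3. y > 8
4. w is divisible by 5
No

A contradictory subset is {y² < 16, y > 8}. No integer assignment can satisfy these jointly:

  - y² < 16: restricts y to |y| ≤ 3
  - y > 8: bounds one variable relative to a constant

Direct contradiction: the bounds on y require y ≥ 9 and y ≤ 3 simultaneously, which is empty.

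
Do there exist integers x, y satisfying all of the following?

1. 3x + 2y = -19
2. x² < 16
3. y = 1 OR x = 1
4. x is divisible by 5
No

A contradictory subset is {3x + 2y = -19, y = 1 OR x = 1, x is divisible by 5}. No integer assignment can satisfy these jointly:

  - 3x + 2y = -19: is a linear equation tying the variables together
  - y = 1 OR x = 1: forces a choice: either y = 1 or x = 1
  - x is divisible by 5: restricts x to multiples of 5

Split on the disjunction (y = 1 OR x = 1):
  • If y = 1: with y = 1, writing x = 5x', every remaining term of the linear equation is divisible by 15, so the left side is ≡ 0 (mod 15); but the right side -21 ≡ 9 (mod 15). No integers can satisfy it.
  • If x = 1: this contradicts the divisibility constraint — 1 is not a multiple of 5.
Both branches are infeasible, so the system has no integer solution.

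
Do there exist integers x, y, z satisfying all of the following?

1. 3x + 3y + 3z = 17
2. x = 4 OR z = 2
No

Even the single constraint (3x + 3y + 3z = 17) is infeasible over the integers.

  - 3x + 3y + 3z = 17: every term on the left is divisible by 3, so the LHS ≡ 0 (mod 3), but the RHS 17 is not — no integer solution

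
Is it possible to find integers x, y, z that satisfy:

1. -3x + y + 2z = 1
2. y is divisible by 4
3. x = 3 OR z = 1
Yes

Take x = -1, y = -4, z = 1. Substituting into each constraint:
  (1) -3(-1) + (-4) + 2(1) = 1 ✓
  (2) -4 = 4 × -1, remainder 0 ✓
  (3) z = 1, target 1 ✓ (second branch holds)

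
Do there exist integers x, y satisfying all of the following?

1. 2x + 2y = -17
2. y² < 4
No

Even the single constraint (2x + 2y = -17) is infeasible over the integers.

  - 2x + 2y = -17: every term on the left is divisible by 2, so the LHS ≡ 0 (mod 2), but the RHS -17 is not — no integer solution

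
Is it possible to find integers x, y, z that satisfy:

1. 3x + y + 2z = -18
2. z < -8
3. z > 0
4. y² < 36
No

A contradictory subset is {z < -8, z > 0}. No integer assignment can satisfy these jointly:

  - z < -8: bounds one variable relative to a constant
  - z > 0: bounds one variable relative to a constant

Direct contradiction: the bounds on z require z ≥ 1 and z ≤ -9 simultaneously, which is empty.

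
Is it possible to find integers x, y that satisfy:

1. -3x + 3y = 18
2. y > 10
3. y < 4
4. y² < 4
No

A contradictory subset is {y > 10, y < 4}. No integer assignment can satisfy these jointly:

  - y > 10: bounds one variable relative to a constant
  - y < 4: bounds one variable relative to a constant

Direct contradiction: the bounds on y require y ≥ 11 and y ≤ 3 simultaneously, which is empty.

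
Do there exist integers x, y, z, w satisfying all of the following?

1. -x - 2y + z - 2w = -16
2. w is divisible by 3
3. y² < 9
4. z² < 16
Yes

Take x = 18, y = 0, z = 2, w = 0. Substituting into each constraint:
  (1) (-18) - 2(0) + 2 - 2(0) = -16 ✓
  (2) 0 = 3 × 0, remainder 0 ✓
  (3) y² = (0)² = 0, and 0 < 9 ✓
  (4) z² = (2)² = 4, and 4 < 16 ✓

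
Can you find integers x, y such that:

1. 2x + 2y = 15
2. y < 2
No

Even the single constraint (2x + 2y = 15) is infeasible over the integers.

  - 2x + 2y = 15: every term on the left is divisible by 2, so the LHS ≡ 0 (mod 2), but the RHS 15 is not — no integer solution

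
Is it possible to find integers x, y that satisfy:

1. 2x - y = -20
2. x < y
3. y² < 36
Yes

Take x = -10, y = 0. Substituting into each constraint:
  (1) 2(-10) + 0 = -20 ✓
  (2) -10 < 0 ✓
  (3) y² = (0)² = 0, and 0 < 36 ✓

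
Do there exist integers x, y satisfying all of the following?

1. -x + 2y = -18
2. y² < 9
Yes

Take x = 18, y = 0. Substituting into each constraint:
  (1) (-18) + 2(0) = -18 ✓
  (2) y² = (0)² = 0, and 0 < 9 ✓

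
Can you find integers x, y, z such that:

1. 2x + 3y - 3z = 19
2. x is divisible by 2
Yes

Take x = 2, y = 0, z = -5. Substituting into each constraint:
  (1) 2(2) + 3(0) - 3(-5) = 19 ✓
  (2) 2 = 2 × 1, remainder 0 ✓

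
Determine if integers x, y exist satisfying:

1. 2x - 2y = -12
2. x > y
No

The full constraint system is jointly infeasible over the integers. Each constraint and what it forces:

  - 2x - 2y = -12: is a linear equation tying the variables together
  - x > y: bounds one variable relative to another variable

From the equation, x − y = -6, i.e. x − y = -6; but x > y requires x − y ≥ 1. Contradiction.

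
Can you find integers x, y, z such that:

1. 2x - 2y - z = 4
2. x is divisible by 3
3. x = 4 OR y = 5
Yes

Take x = 6, y = 5, z = -2. Substituting into each constraint:
  (1) 2(6) - 2(5) + 2 = 4 ✓
  (2) 6 = 3 × 2, remainder 0 ✓
  (3) y = 5, target 5 ✓ (second branch holds)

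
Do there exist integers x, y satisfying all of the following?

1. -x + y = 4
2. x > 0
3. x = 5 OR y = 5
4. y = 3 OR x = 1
Yes

Take x = 1, y = 5. Substituting into each constraint:
  (1) (-1) + 5 = 4 ✓
  (2) 1 > 0 ✓
  (3) y = 5, target 5 ✓ (second branch holds)
  (4) x = 1, target 1 ✓ (second branch holds)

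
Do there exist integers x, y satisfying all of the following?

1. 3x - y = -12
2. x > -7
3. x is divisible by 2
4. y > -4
Yes

Take x = 0, y = 12. Substituting into each constraint:
  (1) 3(0) + (-12) = -12 ✓
  (2) 0 > -7 ✓
  (3) 0 = 2 × 0, remainder 0 ✓
  (4) 12 > -4 ✓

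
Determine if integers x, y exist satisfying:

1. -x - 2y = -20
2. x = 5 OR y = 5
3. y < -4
No

The full constraint system is jointly infeasible over the integers. Each constraint and what it forces:

  - -x - 2y = -20: is a linear equation tying the variables together
  - x = 5 OR y = 5: forces a choice: either x = 5 or y = 5
  - y < -4: bounds one variable relative to a constant

Split on the disjunction (x = 5 OR y = 5):
  • If x = 5: with x = 5, every remaining term of the linear equation is divisible by 2, so the left side is ≡ 0 (mod 2); but the right side -15 ≡ 1 (mod 2). No integers can satisfy it.
  • If y = 5: this contradicts the bound y ≤ -5.
Both branches are infeasible, so the system has no integer solution.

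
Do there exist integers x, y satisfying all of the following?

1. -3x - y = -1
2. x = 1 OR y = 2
Yes

Take x = 1, y = -2. Substituting into each constraint:
  (1) -3(1) + 2 = -1 ✓
  (2) x = 1, target 1 ✓ (first branch holds)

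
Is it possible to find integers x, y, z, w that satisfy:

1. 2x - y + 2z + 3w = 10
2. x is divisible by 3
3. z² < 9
Yes

Take x = 0, y = 0, z = 2, w = 2. Substituting into each constraint:
  (1) 2(0) + 0 + 2(2) + 3(2) = 10 ✓
  (2) 0 = 3 × 0, remainder 0 ✓
  (3) z² = (2)² = 4, and 4 < 9 ✓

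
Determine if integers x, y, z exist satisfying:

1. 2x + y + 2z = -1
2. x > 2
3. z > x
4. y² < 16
No

The full constraint system is jointly infeasible over the integers. Each constraint and what it forces:

  - 2x + y + 2z = -1: is a linear equation tying the variables together
  - x > 2: bounds one variable relative to a constant
  - z > x: bounds one variable relative to another variable
  - y² < 16: restricts y to |y| ≤ 3

Propagating the comparison: z > x and x ≥ 3 give z ≥ 4. Range argument: with x ∈ [3, ∞], y ∈ [-3, 3], z ∈ [4, ∞], the left side of the equation is at least 11, but the right side is -1 < 11. No integer solution exists.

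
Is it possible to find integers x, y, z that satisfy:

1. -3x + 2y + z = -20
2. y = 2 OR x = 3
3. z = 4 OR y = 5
Yes

Take x = 3, y = 5, z = -21. Substituting into each constraint:
  (1) -3(3) + 2(5) + (-21) = -20 ✓
  (2) x = 3, target 3 ✓ (second branch holds)
  (3) y = 5, target 5 ✓ (second branch holds)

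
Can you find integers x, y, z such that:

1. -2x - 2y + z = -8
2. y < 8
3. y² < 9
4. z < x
Yes

Take x = 4, y = 0, z = 0. Substituting into each constraint:
  (1) -2(4) - 2(0) + 0 = -8 ✓
  (2) 0 < 8 ✓
  (3) y² = (0)² = 0, and 0 < 9 ✓
  (4) 0 < 4 ✓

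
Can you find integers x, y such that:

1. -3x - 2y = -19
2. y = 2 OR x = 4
Yes

Take x = 5, y = 2. Substituting into each constraint:
  (1) -3(5) - 2(2) = -19 ✓
  (2) y = 2, target 2 ✓ (first branch holds)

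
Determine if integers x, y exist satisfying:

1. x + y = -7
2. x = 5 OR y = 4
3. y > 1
Yes

Take x = -11, y = 4. Substituting into each constraint:
  (1) (-11) + 4 = -7 ✓
  (2) y = 4, target 4 ✓ (second branch holds)
  (3) 4 > 1 ✓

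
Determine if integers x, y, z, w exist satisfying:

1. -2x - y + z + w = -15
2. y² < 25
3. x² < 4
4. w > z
Yes

Take x = 0, y = 0, z = -8, w = -7. Substituting into each constraint:
  (1) -2(0) + 0 + (-8) + (-7) = -15 ✓
  (2) y² = (0)² = 0, and 0 < 25 ✓
  (3) x² = (0)² = 0, and 0 < 4 ✓
  (4) -7 > -8 ✓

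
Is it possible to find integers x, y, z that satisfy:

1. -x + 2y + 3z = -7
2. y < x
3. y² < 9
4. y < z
Yes

Take x = 10, y = 0, z = 1. Substituting into each constraint:
  (1) (-10) + 2(0) + 3(1) = -7 ✓
  (2) 0 < 10 ✓
  (3) y² = (0)² = 0, and 0 < 9 ✓
  (4) 0 < 1 ✓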